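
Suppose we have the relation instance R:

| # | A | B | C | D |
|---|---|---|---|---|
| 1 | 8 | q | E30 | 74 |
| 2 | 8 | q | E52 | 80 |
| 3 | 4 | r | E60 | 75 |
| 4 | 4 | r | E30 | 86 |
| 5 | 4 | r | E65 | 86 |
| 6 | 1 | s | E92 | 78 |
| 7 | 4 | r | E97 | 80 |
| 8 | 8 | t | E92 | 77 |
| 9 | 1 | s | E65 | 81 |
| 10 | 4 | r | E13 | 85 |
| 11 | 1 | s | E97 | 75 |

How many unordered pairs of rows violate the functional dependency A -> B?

2

A=8: violating pairs (1,8), (2,8) — 2 pairs.
A=4: all 5 rows agree on B — 0 pairs.
A=1: all 3 rows agree on B — 0 pairs.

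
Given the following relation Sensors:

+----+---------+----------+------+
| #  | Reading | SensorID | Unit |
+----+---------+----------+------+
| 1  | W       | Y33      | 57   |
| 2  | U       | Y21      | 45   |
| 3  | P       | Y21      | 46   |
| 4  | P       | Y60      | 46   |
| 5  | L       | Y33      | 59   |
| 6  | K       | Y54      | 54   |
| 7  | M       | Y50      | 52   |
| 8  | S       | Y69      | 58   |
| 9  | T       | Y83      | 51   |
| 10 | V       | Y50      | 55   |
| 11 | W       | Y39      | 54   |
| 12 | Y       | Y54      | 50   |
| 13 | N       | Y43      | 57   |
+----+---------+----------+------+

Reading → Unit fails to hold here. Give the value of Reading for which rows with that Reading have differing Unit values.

W

Reading=W: rows 1, 11 → Unit takes values {57, 54} — violation
Reading=U: row 2 → Unit = 45 ✓
Reading=P: rows 3, 4 → Unit = 46, 46 ✓
Reading=L: row 5 → Unit = 59 ✓
Reading=K: row 6 → Unit = 54 ✓
Reading=M: row 7 → Unit = 52 ✓
Reading=S: row 8 → Unit = 58 ✓
Reading=T: row 9 → Unit = 51 ✓
Reading=V: row 10 → Unit = 55 ✓
Reading=Y: row 12 → Unit = 50 ✓
Reading=N: row 13 → Unit = 57 ✓
The only Reading value with inconsistent Unit is Reading=W.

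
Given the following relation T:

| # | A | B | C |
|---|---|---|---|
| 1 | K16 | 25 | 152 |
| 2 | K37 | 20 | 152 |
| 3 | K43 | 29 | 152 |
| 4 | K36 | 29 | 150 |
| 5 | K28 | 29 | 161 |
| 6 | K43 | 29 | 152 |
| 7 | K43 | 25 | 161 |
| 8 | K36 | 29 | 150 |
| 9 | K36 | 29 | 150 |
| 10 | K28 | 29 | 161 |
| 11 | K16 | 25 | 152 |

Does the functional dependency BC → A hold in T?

Yes

(B=25, C=152): rows 1, 11 → A = K16, K16 ✓
(B=20, C=152): row 2 → A = K37 ✓
(B=29, C=152): rows 3, 6 → A = K43, K43 ✓
(B=29, C=150): rows 4, 8, 9 → A = K36, K36, K36 ✓
(B=29, C=161): rows 5, 10 → A = K28, K28 ✓
(B=25, C=161): row 7 → A = K43 ✓
Every BC value is associated with a single A value, so BC → A holds.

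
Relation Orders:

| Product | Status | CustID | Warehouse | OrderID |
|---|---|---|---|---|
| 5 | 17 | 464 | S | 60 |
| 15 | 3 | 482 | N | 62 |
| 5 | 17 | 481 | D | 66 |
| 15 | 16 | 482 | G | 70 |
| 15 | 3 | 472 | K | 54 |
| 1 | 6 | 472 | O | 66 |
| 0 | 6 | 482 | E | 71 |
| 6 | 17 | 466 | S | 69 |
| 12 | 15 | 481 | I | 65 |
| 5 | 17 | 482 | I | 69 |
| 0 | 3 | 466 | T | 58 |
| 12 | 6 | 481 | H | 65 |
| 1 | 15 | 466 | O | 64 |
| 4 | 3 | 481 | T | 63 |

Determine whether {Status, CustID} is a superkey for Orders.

All 14 rows have distinct {Status, CustID} values, so {Status, CustID} → (all attributes) holds and {Status, CustID} is a superkey.

Yes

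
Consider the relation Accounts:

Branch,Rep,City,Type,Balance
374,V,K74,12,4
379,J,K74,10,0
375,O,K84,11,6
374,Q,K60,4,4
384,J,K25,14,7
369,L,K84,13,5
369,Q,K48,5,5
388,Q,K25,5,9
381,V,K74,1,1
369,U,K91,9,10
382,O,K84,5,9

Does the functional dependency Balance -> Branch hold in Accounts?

Balance=4: 2 rows → Branch = 374, 374 ✓
Balance=0: 1 row → Branch = 379 ✓
Balance=6: 1 row → Branch = 375 ✓
Balance=7: 1 row → Branch = 384 ✓
Balance=5: 2 rows → Branch = 369, 369 ✓
Balance=9: 2 rows → Branch takes values {388, 382} — violation
Balance=1: 1 row → Branch = 381 ✓
Balance=10: 1 row → Branch = 369 ✓
Two rows agree on Balance but differ on Branch, so Balance -> Branch does not hold.

No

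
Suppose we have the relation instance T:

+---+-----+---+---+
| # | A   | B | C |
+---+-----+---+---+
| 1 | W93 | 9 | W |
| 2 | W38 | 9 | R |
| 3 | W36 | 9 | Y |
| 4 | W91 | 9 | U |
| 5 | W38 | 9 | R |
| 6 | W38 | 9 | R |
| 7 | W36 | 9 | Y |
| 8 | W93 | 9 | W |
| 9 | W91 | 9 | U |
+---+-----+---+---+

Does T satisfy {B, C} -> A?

Yes

(B=9, C=W): rows 1, 8 → A = W93, W93 ✓
(B=9, C=R): rows 2, 5, 6 → A = W38, W38, W38 ✓
(B=9, C=Y): rows 3, 7 → A = W36, W36 ✓
(B=9, C=U): rows 4, 9 → A = W91, W91 ✓
Every {B, C} value is associated with a single A value, so {B, C} -> A holds.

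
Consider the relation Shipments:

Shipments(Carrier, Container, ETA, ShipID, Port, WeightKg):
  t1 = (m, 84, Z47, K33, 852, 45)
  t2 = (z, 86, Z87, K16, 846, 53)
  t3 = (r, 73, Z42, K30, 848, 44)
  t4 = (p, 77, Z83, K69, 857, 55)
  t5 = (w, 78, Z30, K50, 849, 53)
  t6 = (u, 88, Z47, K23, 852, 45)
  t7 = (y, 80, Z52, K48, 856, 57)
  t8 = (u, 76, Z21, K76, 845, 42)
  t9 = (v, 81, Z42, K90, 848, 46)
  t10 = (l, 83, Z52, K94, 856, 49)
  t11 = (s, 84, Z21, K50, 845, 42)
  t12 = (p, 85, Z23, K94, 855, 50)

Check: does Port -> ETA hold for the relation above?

Yes

Port=852: rows 1, 6 → ETA = Z47, Z47 ✓
Port=846: row 2 → ETA = Z87 ✓
Port=848: rows 3, 9 → ETA = Z42, Z42 ✓
Port=857: row 4 → ETA = Z83 ✓
Port=849: row 5 → ETA = Z30 ✓
Port=856: rows 7, 10 → ETA = Z52, Z52 ✓
Port=845: rows 8, 11 → ETA = Z21, Z21 ✓
Port=855: row 12 → ETA = Z23 ✓
Every Port value is associated with a single ETA value, so Port -> ETA holds.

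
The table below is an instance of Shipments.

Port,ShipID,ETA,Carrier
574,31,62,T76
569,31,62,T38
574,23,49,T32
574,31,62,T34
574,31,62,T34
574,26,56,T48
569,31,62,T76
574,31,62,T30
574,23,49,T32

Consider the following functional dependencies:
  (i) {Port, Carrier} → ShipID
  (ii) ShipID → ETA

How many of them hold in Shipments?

(i) {Port, Carrier} → ShipID: every LHS value maps to a single RHS value — holds.
(ii) ShipID → ETA: every LHS value maps to a single RHS value — holds.
2 of the 2 dependencies hold.

2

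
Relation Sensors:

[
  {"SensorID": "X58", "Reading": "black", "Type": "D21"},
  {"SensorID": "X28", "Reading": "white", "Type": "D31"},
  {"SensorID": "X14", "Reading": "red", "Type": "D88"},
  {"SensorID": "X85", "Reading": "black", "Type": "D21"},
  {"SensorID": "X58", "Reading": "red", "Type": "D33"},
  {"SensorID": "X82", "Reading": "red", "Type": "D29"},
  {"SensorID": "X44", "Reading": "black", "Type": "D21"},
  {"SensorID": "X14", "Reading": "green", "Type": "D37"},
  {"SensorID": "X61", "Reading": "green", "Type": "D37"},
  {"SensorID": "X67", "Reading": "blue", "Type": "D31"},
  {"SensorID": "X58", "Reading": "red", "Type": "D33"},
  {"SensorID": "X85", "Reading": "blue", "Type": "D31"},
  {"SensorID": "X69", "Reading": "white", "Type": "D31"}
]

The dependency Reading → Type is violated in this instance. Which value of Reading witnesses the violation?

red

Reading=black: 3 rows → Type = D21, D21, D21 ✓
Reading=white: 2 rows → Type = D31, D31 ✓
Reading=red: 4 rows → Type takes values {D88, D33, D29} — violation
Reading=green: 2 rows → Type = D37, D37 ✓
Reading=blue: 2 rows → Type = D31, D31 ✓
The only Reading value with inconsistent Type is Reading=red.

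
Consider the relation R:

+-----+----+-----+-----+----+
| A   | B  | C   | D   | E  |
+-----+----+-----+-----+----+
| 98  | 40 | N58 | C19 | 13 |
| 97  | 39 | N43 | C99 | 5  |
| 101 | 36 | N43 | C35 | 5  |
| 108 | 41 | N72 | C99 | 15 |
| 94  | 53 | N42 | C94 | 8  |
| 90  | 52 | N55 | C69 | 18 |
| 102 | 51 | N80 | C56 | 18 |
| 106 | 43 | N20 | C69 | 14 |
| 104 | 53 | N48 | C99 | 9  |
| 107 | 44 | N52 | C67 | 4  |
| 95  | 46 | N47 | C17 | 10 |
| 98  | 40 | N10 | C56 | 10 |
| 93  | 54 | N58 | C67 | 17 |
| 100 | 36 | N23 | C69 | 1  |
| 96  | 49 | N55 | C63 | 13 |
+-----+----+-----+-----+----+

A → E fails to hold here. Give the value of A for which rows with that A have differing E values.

A=98: 2 rows → E takes values {13, 10} — violation
A=97: 1 row → E = 5 ✓
A=101: 1 row → E = 5 ✓
A=108: 1 row → E = 15 ✓
A=94: 1 row → E = 8 ✓
A=90: 1 row → E = 18 ✓
A=102: 1 row → E = 18 ✓
A=106: 1 row → E = 14 ✓
A=104: 1 row → E = 9 ✓
A=107: 1 row → E = 4 ✓
A=95: 1 row → E = 10 ✓
A=93: 1 row → E = 17 ✓
A=100: 1 row → E = 1 ✓
A=96: 1 row → E = 13 ✓
The only A value with inconsistent E is A=98.

98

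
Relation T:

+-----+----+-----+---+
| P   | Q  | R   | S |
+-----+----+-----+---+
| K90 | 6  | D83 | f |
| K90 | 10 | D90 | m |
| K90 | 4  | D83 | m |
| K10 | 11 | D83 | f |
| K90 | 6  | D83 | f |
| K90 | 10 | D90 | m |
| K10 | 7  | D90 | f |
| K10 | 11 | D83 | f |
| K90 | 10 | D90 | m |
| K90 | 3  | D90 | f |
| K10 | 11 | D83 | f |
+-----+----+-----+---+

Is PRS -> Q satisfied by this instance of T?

Yes

(P=K90, R=D83, S=f): 2 rows → Q = 6, 6 ✓
(P=K90, R=D90, S=m): 3 rows → Q = 10, 10, 10 ✓
(P=K90, R=D83, S=m): 1 row → Q = 4 ✓
(P=K10, R=D83, S=f): 3 rows → Q = 11, 11, 11 ✓
(P=K10, R=D90, S=f): 1 row → Q = 7 ✓
(P=K90, R=D90, S=f): 1 row → Q = 3 ✓
Every PRS value is associated with a single Q value, so PRS -> Q holds.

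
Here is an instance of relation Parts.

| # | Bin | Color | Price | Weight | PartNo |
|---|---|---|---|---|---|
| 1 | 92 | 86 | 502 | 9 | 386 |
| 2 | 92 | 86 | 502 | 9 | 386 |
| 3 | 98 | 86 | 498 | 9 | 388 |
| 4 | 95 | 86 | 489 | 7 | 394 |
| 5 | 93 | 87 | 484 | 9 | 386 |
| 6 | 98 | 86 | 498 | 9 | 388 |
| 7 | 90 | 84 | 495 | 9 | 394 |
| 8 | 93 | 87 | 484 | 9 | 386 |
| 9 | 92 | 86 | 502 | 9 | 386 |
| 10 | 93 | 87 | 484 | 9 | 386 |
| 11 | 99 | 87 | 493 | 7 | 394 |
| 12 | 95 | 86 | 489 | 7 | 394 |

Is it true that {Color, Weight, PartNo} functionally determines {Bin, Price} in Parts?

(Color=86, Weight=9, PartNo=386): rows 1, 2, 9 → {Bin,Price} = (92, 502), (92, 502), (92, 502) ✓
(Color=86, Weight=9, PartNo=388): rows 3, 6 → {Bin,Price} = (98, 498), (98, 498) ✓
(Color=86, Weight=7, PartNo=394): rows 4, 12 → {Bin,Price} = (95, 489), (95, 489) ✓
(Color=87, Weight=9, PartNo=386): rows 5, 8, 10 → {Bin,Price} = (93, 484), (93, 484), (93, 484) ✓
(Color=84, Weight=9, PartNo=394): row 7 → {Bin,Price} = (90, 495) ✓
(Color=87, Weight=7, PartNo=394): row 11 → {Bin,Price} = (99, 493) ✓
Every {Color, Weight, PartNo} value is associated with a single {Bin, Price} value, so {Color, Weight, PartNo} → {Bin, Price} holds.

Yes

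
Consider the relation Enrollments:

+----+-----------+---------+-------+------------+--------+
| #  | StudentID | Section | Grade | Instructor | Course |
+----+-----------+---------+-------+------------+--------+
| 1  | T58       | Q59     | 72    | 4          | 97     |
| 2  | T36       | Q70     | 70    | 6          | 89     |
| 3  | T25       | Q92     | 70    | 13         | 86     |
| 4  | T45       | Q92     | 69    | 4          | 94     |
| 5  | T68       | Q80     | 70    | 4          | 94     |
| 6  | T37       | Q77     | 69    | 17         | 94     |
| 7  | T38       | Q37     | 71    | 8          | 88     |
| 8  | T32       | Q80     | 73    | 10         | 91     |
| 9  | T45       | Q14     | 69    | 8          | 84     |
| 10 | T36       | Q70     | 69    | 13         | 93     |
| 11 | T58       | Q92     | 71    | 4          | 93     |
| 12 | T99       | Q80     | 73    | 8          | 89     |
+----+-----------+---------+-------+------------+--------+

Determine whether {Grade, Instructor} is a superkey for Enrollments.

All 12 rows have distinct {Grade, Instructor} values, so {Grade, Instructor} → (all attributes) holds and {Grade, Instructor} is a superkey.

Yes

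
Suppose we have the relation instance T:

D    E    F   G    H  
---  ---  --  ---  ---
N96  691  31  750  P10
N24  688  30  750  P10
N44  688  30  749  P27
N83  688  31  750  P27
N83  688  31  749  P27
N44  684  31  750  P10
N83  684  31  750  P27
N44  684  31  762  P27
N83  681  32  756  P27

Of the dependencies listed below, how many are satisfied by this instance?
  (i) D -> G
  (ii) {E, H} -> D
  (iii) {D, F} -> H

(i) D -> G: D=N44: 3 rows → G takes values {749, 750, 762} — violation; D=N83: 4 rows → G takes values {750, 749, 756} — violation — fails.
(ii) {E, H} -> D: (E=688, H=P27): 3 rows → D takes values {N44, N83} — violation; (E=684, H=P27): 2 rows → D takes values {N83, N44} — violation — fails.
(iii) {D, F} -> H: (D=N44, F=31): 2 rows → H takes values {P10, P27} — violation — fails.
None of the 3 dependencies hold.

0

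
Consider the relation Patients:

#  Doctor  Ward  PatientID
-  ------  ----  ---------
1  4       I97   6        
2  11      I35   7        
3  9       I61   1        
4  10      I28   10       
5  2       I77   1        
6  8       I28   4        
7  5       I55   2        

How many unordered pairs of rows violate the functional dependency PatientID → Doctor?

PatientID=1: violating pairs (3,5) — 1 pair.

1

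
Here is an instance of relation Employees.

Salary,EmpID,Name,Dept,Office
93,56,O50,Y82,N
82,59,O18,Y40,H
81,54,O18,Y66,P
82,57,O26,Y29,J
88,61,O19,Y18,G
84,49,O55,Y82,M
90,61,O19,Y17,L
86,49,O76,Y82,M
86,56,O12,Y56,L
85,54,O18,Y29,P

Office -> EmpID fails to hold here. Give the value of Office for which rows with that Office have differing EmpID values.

Office=N: 1 row → EmpID = 56 ✓
Office=H: 1 row → EmpID = 59 ✓
Office=P: 2 rows → EmpID = 54, 54 ✓
Office=J: 1 row → EmpID = 57 ✓
Office=G: 1 row → EmpID = 61 ✓
Office=M: 2 rows → EmpID = 49, 49 ✓
Office=L: 2 rows → EmpID takes values {61, 56} — violation
The only Office value with inconsistent EmpID is Office=L.

L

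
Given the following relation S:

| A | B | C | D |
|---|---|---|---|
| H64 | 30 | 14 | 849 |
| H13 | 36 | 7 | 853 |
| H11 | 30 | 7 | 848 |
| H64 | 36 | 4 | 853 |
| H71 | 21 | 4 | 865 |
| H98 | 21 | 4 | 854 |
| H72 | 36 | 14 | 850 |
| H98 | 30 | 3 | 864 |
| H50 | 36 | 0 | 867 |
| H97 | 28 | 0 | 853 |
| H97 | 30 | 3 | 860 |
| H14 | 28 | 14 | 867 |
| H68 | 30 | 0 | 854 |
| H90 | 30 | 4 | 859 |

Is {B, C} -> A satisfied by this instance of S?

(B=30, C=14): 1 row → A = H64 ✓
(B=36, C=7): 1 row → A = H13 ✓
(B=30, C=7): 1 row → A = H11 ✓
(B=36, C=4): 1 row → A = H64 ✓
(B=21, C=4): 2 rows → A takes values {H71, H98} — violation
(B=36, C=14): 1 row → A = H72 ✓
(B=30, C=3): 2 rows → A takes values {H98, H97} — violation
(B=36, C=0): 1 row → A = H50 ✓
(B=28, C=0): 1 row → A = H97 ✓
(B=28, C=14): 1 row → A = H14 ✓
(B=30, C=0): 1 row → A = H68 ✓
(B=30, C=4): 1 row → A = H90 ✓
Two rows agree on {B, C} but differ on A, so {B, C} -> A does not hold.

No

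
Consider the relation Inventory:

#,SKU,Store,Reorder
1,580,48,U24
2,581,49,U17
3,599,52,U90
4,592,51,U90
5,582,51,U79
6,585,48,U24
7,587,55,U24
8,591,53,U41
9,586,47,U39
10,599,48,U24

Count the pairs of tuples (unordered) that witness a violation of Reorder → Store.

Reorder=U24: violating pairs (1,7), (6,7), (7,10) — 3 pairs.
Reorder=U90: violating pairs (3,4) — 1 pair.

4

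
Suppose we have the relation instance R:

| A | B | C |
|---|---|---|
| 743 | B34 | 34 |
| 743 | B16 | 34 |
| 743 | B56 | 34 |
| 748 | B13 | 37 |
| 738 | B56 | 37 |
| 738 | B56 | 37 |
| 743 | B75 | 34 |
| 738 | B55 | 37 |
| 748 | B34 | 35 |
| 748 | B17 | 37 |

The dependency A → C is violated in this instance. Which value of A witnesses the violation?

748

A=743: 4 rows → C = 34, 34, 34, 34 ✓
A=748: 3 rows → C takes values {37, 35} — violation
A=738: 3 rows → C = 37, 37, 37 ✓
The only A value with inconsistent C is A=748.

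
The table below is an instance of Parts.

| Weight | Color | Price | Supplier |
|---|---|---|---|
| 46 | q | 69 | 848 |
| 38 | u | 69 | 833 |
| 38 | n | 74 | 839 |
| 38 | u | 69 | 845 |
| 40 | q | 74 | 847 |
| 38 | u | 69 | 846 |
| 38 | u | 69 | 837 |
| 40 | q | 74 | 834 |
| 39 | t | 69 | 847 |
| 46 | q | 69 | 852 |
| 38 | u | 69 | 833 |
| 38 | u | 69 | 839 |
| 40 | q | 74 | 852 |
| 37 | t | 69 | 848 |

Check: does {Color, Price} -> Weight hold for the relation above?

(Color=q, Price=69): 2 rows → Weight = 46, 46 ✓
(Color=u, Price=69): 6 rows → Weight = 38, 38, 38, 38, 38, 38 ✓
(Color=n, Price=74): 1 row → Weight = 38 ✓
(Color=q, Price=74): 3 rows → Weight = 40, 40, 40 ✓
(Color=t, Price=69): 2 rows → Weight takes values {39, 37} — violation
Two rows agree on {Color, Price} but differ on Weight, so {Color, Price} -> Weight does not hold.

No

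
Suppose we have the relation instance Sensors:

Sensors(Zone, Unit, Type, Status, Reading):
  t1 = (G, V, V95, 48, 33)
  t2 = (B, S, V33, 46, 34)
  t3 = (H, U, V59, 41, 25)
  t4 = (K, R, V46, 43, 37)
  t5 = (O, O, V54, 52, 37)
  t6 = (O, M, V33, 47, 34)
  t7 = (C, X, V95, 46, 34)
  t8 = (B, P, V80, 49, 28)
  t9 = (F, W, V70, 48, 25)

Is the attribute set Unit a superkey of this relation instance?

Yes

All 9 rows have distinct Unit values, so Unit → (all attributes) holds and Unit is a superkey.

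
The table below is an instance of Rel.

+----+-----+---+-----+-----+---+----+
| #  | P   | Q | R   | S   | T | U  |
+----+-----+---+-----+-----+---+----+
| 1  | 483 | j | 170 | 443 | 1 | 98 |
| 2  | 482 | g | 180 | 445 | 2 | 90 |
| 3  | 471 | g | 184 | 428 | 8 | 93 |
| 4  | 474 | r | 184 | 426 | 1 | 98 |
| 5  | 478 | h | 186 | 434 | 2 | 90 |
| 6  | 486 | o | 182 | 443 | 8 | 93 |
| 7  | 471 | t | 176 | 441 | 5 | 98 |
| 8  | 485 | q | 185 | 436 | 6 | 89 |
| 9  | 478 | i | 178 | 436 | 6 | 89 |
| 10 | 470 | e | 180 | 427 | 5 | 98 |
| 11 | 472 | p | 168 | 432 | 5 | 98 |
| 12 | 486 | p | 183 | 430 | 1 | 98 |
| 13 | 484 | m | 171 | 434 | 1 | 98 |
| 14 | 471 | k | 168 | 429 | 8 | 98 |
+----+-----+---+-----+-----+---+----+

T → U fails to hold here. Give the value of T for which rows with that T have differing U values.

T=1: rows 1, 4, 12, 13 → U = 98, 98, 98, 98 ✓
T=2: rows 2, 5 → U = 90, 90 ✓
T=8: rows 3, 6, 14 → U takes values {93, 98} — violation
T=5: rows 7, 10, 11 → U = 98, 98, 98 ✓
T=6: rows 8, 9 → U = 89, 89 ✓
The only T value with inconsistent U is T=8.

8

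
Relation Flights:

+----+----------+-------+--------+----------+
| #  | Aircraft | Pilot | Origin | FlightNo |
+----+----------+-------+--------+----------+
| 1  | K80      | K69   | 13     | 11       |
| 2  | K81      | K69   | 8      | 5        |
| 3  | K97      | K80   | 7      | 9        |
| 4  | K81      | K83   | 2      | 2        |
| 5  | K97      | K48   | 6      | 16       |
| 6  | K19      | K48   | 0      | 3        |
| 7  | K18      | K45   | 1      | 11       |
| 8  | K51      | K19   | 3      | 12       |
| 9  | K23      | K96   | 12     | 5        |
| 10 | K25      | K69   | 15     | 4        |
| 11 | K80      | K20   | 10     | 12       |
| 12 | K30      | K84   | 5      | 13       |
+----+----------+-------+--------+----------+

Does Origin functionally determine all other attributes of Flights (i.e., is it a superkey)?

Yes

All 12 rows have distinct Origin values, so Origin → (all attributes) holds and Origin is a superkey.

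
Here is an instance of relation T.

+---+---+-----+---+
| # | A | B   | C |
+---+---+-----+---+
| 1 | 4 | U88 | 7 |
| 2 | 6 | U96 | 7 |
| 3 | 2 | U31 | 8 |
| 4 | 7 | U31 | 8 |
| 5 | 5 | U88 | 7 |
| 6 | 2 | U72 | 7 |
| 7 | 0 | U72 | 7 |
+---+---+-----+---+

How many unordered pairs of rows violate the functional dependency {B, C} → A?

(B=U88, C=7): violating pairs (1,5) — 1 pair.
(B=U31, C=8): violating pairs (3,4) — 1 pair.
(B=U72, C=7): violating pairs (6,7) — 1 pair.

3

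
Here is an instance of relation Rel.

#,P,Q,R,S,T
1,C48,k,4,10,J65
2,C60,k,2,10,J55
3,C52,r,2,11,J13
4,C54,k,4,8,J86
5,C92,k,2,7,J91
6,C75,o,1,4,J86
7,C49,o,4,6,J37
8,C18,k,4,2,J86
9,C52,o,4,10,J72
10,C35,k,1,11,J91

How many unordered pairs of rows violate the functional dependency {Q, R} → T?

(Q=k, R=4): violating pairs (1,4), (1,8) — 2 pairs.
(Q=k, R=2): violating pairs (2,5) — 1 pair.
(Q=o, R=4): violating pairs (7,9) — 1 pair.

4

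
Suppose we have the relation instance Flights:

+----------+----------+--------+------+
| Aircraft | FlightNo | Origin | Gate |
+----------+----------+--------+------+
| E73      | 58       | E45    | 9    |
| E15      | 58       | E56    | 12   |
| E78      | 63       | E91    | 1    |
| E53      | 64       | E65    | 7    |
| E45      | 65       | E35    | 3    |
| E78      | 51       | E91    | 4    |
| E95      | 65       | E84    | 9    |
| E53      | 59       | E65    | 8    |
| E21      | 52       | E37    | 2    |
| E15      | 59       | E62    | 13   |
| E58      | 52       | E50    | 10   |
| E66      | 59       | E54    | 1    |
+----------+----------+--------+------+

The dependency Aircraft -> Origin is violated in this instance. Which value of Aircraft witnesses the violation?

E15

Aircraft=E73: 1 row → Origin = E45 ✓
Aircraft=E15: 2 rows → Origin takes values {E56, E62} — violation
Aircraft=E78: 2 rows → Origin = E91, E91 ✓
Aircraft=E53: 2 rows → Origin = E65, E65 ✓
Aircraft=E45: 1 row → Origin = E35 ✓
Aircraft=E95: 1 row → Origin = E84 ✓
Aircraft=E21: 1 row → Origin = E37 ✓
Aircraft=E58: 1 row → Origin = E50 ✓
Aircraft=E66: 1 row → Origin = E54 ✓
The only Aircraft value with inconsistent Origin is Aircraft=E15.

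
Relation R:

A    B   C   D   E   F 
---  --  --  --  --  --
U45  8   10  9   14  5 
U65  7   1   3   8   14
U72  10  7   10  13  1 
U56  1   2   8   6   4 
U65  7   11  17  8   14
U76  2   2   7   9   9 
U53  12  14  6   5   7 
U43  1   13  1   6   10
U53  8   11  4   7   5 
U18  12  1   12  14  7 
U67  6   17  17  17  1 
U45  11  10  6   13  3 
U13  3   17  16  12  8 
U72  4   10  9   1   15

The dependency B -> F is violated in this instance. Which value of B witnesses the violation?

B=8: 2 rows → F = 5, 5 ✓
B=7: 2 rows → F = 14, 14 ✓
B=10: 1 row → F = 1 ✓
B=1: 2 rows → F takes values {4, 10} — violation
B=2: 1 row → F = 9 ✓
B=12: 2 rows → F = 7, 7 ✓
B=6: 1 row → F = 1 ✓
B=11: 1 row → F = 3 ✓
B=3: 1 row → F = 8 ✓
B=4: 1 row → F = 15 ✓
The only B value with inconsistent F is B=1.

1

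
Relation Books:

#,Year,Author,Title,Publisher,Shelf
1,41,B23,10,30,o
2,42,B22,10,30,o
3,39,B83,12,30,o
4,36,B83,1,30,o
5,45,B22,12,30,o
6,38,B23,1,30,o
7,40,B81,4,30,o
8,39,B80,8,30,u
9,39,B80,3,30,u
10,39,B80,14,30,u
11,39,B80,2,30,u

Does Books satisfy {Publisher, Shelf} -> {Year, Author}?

(Publisher=30, Shelf=o): rows 1, 2, 3, 4, 5, 6, 7 → {Year,Author} takes values {(41, B23), (42, B22), (39, B83), (36, B83), (45, B22), (38, B23), (40, B81)} — violation
(Publisher=30, Shelf=u): rows 8, 9, 10, 11 → {Year,Author} = (39, B80), (39, B80), (39, B80), (39, B80) ✓
Two rows agree on {Publisher, Shelf} but differ on {Year, Author}, so {Publisher, Shelf} -> {Year, Author} does not hold.

No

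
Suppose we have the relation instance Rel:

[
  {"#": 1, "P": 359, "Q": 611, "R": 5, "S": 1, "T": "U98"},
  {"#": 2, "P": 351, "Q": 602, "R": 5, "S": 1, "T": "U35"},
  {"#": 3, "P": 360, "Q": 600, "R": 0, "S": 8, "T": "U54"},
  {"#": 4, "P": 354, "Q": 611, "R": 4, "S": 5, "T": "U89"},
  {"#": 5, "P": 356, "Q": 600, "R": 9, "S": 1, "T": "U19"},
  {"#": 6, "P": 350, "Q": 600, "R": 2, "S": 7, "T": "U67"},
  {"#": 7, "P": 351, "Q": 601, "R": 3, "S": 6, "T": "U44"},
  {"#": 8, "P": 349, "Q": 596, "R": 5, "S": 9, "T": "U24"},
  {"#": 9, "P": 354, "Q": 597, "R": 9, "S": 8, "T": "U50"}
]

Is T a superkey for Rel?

Yes

All 9 rows have distinct T values, so T → (all attributes) holds and T is a superkey.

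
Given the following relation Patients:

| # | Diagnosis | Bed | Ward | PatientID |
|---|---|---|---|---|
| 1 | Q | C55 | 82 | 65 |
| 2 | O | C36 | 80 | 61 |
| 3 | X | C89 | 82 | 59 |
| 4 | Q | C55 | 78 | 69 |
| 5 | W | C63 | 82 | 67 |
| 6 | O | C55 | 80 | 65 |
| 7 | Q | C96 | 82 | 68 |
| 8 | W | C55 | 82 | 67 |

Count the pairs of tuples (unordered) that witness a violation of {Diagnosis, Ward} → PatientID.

2

(Diagnosis=Q, Ward=82): violating pairs (1,7) — 1 pair.
(Diagnosis=O, Ward=80): violating pairs (2,6) — 1 pair.
(Diagnosis=W, Ward=82): all 2 rows agree on PatientID — 0 pairs.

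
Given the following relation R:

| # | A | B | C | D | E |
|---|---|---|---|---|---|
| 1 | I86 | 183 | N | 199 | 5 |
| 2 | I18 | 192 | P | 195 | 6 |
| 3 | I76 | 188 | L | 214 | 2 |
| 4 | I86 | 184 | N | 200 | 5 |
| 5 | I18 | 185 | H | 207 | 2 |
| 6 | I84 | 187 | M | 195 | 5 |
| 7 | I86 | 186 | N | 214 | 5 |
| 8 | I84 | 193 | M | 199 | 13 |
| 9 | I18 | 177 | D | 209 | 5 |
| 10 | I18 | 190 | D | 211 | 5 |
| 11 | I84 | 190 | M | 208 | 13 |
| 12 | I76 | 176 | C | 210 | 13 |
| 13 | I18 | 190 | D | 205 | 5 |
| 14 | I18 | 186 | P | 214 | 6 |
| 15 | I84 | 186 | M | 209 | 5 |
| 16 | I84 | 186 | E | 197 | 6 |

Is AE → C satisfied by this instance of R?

(A=I86, E=5): rows 1, 4, 7 → C = N, N, N ✓
(A=I18, E=6): rows 2, 14 → C = P, P ✓
(A=I76, E=2): row 3 → C = L ✓
(A=I18, E=2): row 5 → C = H ✓
(A=I84, E=5): rows 6, 15 → C = M, M ✓
(A=I84, E=13): rows 8, 11 → C = M, M ✓
(A=I18, E=5): rows 9, 10, 13 → C = D, D, D ✓
(A=I76, E=13): row 12 → C = C ✓
(A=I84, E=6): row 16 → C = E ✓
Every AE value is associated with a single C value, so AE → C holds.

Yes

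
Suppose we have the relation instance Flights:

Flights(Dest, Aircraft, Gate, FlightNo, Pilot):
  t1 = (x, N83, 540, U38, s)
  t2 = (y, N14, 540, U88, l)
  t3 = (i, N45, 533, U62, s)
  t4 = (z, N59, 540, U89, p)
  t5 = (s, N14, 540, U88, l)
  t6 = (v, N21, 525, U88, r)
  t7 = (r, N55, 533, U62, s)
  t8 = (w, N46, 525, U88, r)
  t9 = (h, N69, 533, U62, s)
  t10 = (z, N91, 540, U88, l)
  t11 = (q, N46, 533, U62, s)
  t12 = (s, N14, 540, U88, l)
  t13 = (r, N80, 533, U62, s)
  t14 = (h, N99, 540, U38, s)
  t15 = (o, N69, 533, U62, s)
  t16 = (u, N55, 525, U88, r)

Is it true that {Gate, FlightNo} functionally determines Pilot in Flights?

Yes

(Gate=540, FlightNo=U38): rows 1, 14 → Pilot = s, s ✓
(Gate=540, FlightNo=U88): rows 2, 5, 10, 12 → Pilot = l, l, l, l ✓
(Gate=533, FlightNo=U62): rows 3, 7, 9, 11, 13, 15 → Pilot = s, s, s, s, s, s ✓
(Gate=540, FlightNo=U89): row 4 → Pilot = p ✓
(Gate=525, FlightNo=U88): rows 6, 8, 16 → Pilot = r, r, r ✓
Every {Gate, FlightNo} value is associated with a single Pilot value, so {Gate, FlightNo} → Pilot holds.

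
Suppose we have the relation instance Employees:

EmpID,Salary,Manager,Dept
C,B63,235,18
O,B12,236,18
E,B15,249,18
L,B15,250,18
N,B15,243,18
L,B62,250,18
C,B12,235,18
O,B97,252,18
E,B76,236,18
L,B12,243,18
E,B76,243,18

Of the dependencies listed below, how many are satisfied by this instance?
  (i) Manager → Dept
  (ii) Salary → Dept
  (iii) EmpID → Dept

(i) Manager → Dept: every LHS value maps to a single RHS value — holds.
(ii) Salary → Dept: every LHS value maps to a single RHS value — holds.
(iii) EmpID → Dept: every LHS value maps to a single RHS value — holds.
3 of the 3 dependencies hold.

3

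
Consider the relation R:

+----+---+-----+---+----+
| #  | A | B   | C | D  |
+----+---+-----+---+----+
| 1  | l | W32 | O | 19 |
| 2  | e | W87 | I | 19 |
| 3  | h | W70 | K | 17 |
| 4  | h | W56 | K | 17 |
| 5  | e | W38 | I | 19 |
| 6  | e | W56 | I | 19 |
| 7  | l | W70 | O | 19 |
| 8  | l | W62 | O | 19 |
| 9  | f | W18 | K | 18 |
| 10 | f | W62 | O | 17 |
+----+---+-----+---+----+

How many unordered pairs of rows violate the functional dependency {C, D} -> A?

0

(C=O, D=19): all 3 rows agree on A — 0 pairs.
(C=I, D=19): all 3 rows agree on A — 0 pairs.
(C=K, D=17): all 2 rows agree on A — 0 pairs.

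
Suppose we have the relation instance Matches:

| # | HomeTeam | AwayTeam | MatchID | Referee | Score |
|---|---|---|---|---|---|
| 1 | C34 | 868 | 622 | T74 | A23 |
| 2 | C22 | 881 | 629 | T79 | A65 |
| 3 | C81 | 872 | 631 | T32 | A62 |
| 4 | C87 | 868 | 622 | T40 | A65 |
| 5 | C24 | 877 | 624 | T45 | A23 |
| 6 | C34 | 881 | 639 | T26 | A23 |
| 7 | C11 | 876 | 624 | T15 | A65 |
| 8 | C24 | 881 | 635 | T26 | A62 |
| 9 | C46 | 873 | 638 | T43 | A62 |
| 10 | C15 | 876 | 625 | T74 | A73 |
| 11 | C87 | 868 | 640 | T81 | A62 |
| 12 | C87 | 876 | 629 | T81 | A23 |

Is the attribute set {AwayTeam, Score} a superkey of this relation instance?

All 12 rows have distinct {AwayTeam, Score} values, so {AwayTeam, Score} → (all attributes) holds and {AwayTeam, Score} is a superkey.

Yes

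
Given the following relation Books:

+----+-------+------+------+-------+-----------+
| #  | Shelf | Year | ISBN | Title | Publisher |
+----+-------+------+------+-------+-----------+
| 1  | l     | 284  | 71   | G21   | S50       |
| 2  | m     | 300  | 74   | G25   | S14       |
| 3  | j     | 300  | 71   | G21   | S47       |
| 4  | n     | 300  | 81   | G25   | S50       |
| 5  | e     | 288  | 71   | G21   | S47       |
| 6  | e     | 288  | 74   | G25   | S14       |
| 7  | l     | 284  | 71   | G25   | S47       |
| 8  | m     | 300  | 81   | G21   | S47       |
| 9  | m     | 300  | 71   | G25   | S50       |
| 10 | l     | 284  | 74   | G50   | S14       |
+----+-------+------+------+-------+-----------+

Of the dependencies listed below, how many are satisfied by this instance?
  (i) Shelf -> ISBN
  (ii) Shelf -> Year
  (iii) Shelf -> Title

1

(i) Shelf -> ISBN: Shelf=l: rows 1, 7, 10 → ISBN takes values {71, 74} — violation; Shelf=m: rows 2, 8, 9 → ISBN takes values {74, 81, 71} — violation; Shelf=e: rows 5, 6 → ISBN takes values {71, 74} — violation — fails.
(ii) Shelf -> Year: every LHS value maps to a single RHS value — holds.
(iii) Shelf -> Title: Shelf=l: rows 1, 7, 10 → Title takes values {G21, G25, G50} — violation; Shelf=m: rows 2, 8, 9 → Title takes values {G25, G21} — violation; Shelf=e: rows 5, 6 → Title takes values {G21, G25} — violation — fails.
1 of the 3 dependencies holds.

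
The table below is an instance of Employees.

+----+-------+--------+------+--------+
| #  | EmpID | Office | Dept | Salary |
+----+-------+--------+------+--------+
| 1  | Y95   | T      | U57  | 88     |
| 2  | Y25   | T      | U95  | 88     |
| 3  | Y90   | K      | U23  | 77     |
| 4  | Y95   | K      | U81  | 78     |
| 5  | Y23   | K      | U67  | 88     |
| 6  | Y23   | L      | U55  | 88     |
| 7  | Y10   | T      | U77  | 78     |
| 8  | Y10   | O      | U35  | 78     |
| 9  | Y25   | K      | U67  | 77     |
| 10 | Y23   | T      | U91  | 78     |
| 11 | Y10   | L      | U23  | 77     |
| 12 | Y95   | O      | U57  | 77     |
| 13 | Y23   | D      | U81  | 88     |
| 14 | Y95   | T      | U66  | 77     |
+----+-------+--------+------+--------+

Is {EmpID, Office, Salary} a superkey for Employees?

All 14 rows have distinct {EmpID, Office, Salary} values, so {EmpID, Office, Salary} → (all attributes) holds and {EmpID, Office, Salary} is a superkey.

Yes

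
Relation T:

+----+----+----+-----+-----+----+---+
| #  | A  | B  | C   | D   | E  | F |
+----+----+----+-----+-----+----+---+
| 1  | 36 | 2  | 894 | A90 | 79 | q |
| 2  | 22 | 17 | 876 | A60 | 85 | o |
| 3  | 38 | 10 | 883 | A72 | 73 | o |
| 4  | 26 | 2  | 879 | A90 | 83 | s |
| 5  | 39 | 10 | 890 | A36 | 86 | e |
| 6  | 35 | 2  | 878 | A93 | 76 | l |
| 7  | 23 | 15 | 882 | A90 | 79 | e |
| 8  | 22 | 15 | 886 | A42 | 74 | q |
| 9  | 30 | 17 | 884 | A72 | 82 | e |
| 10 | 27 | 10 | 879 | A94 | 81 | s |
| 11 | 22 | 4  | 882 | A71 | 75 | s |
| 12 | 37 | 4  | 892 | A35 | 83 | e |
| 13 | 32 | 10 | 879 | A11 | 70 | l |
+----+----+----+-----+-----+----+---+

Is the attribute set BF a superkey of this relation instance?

All 13 rows have distinct BF values, so BF → (all attributes) holds and BF is a superkey.

Yes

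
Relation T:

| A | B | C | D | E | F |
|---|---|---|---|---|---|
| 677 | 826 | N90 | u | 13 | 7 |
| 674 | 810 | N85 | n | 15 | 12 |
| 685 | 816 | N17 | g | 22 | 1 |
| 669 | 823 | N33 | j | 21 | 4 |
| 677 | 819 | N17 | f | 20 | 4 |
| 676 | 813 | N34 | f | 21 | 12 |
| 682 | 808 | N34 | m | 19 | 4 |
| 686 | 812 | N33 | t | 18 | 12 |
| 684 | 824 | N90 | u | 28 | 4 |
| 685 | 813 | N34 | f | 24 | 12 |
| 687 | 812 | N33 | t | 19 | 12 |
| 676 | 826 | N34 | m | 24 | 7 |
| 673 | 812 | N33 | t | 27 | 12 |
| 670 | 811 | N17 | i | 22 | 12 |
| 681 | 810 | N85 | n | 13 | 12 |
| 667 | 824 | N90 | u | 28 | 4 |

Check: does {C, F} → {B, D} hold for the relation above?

(C=N90, F=7): 1 row → {B,D} = (826, u) ✓
(C=N85, F=12): 2 rows → {B,D} = (810, n), (810, n) ✓
(C=N17, F=1): 1 row → {B,D} = (816, g) ✓
(C=N33, F=4): 1 row → {B,D} = (823, j) ✓
(C=N17, F=4): 1 row → {B,D} = (819, f) ✓
(C=N34, F=12): 2 rows → {B,D} = (813, f), (813, f) ✓
(C=N34, F=4): 1 row → {B,D} = (808, m) ✓
(C=N33, F=12): 3 rows → {B,D} = (812, t), (812, t), (812, t) ✓
(C=N90, F=4): 2 rows → {B,D} = (824, u), (824, u) ✓
(C=N34, F=7): 1 row → {B,D} = (826, m) ✓
(C=N17, F=12): 1 row → {B,D} = (811, i) ✓
Every {C, F} value is associated with a single {B, D} value, so {C, F} → {B, D} holds.

Yes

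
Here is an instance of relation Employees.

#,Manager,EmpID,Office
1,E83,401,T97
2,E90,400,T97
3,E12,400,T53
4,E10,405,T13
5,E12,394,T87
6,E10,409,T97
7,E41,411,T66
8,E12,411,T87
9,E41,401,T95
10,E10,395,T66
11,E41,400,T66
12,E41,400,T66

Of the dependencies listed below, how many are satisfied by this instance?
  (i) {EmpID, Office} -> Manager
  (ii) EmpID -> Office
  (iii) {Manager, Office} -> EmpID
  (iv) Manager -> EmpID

1

(i) {EmpID, Office} -> Manager: every LHS value maps to a single RHS value — holds.
(ii) EmpID -> Office: EmpID=401: rows 1, 9 → Office takes values {T97, T95} — violation; EmpID=400: rows 2, 3, 11, 12 → Office takes values {T97, T53, T66} — violation; EmpID=411: rows 7, 8 → Office takes values {T66, T87} — violation — fails.
(iii) {Manager, Office} -> EmpID: (Manager=E12, Office=T87): rows 5, 8 → EmpID takes values {394, 411} — violation; (Manager=E41, Office=T66): rows 7, 11, 12 → EmpID takes values {411, 400} — violation — fails.
(iv) Manager -> EmpID: Manager=E12: rows 3, 5, 8 → EmpID takes values {400, 394, 411} — violation; Manager=E10: rows 4, 6, 10 → EmpID takes values {405, 409, 395} — violation; Manager=E41: rows 7, 9, 11, 12 → EmpID takes values {411, 401, 400} — violation — fails.
1 of the 4 dependencies holds.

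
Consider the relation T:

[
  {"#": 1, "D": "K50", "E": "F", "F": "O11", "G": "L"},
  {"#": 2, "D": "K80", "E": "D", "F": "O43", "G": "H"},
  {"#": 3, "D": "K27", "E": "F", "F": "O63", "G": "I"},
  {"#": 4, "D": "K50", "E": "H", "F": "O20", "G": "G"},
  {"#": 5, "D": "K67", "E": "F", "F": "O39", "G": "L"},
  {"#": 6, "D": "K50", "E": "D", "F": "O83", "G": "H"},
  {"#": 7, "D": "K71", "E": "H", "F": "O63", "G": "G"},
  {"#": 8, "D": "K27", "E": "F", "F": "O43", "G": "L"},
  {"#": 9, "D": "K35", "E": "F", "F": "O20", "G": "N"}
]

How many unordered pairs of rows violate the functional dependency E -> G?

E=F: violating pairs (1,3), (1,9), (3,5), (3,8), (3,9), (5,9), (8,9) — 7 pairs.
E=D: all 2 rows agree on G — 0 pairs.
E=H: all 2 rows agree on G — 0 pairs.

7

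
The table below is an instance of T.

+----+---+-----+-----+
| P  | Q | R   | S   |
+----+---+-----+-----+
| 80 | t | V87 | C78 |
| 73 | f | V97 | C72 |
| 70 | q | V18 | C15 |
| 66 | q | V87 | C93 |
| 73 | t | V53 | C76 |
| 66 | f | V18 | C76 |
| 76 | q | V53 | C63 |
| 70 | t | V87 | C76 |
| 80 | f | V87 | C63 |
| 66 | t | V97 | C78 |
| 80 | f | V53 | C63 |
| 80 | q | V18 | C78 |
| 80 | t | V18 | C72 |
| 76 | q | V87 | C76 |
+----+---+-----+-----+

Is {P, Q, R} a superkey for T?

All 14 rows have distinct {P, Q, R} values, so {P, Q, R} → (all attributes) holds and {P, Q, R} is a superkey.

Yes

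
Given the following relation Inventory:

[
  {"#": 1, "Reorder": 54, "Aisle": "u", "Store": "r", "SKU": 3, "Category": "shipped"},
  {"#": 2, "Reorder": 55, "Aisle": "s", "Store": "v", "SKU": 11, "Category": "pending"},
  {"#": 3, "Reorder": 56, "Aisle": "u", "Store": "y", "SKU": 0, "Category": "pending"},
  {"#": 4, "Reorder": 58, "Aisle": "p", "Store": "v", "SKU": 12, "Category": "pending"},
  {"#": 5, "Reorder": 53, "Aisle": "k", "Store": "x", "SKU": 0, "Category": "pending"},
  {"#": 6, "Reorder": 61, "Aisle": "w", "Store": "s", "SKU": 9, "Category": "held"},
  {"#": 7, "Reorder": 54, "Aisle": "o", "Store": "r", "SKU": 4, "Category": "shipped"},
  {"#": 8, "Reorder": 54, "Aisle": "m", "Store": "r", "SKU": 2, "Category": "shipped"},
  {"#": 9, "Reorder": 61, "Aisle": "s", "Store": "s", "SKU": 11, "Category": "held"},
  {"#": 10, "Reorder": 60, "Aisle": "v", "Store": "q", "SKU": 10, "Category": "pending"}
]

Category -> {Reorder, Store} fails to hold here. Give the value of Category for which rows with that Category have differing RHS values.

Category=shipped: rows 1, 7, 8 → {Reorder,Store} = (54, r), (54, r), (54, r) ✓
Category=pending: rows 2, 3, 4, 5, 10 → {Reorder,Store} takes values {(55, v), (56, y), (58, v), (53, x), (60, q)} — violation
Category=held: rows 6, 9 → {Reorder,Store} = (61, s), (61, s) ✓
The only Category value with inconsistent RHS is Category=pending.

pending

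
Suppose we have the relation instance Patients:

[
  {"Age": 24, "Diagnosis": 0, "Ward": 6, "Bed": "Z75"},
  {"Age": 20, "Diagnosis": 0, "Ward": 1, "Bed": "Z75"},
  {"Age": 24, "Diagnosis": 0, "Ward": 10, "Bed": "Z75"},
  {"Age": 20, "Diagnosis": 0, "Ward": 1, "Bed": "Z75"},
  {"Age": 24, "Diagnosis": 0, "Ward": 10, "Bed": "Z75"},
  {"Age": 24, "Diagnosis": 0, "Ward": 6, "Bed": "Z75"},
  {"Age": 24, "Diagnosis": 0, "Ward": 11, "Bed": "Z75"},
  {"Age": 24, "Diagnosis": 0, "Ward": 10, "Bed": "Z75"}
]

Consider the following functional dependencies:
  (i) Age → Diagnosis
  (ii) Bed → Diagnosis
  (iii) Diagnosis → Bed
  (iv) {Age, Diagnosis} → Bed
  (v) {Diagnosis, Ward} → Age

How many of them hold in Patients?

(i) Age → Diagnosis: every LHS value maps to a single RHS value — holds.
(ii) Bed → Diagnosis: every LHS value maps to a single RHS value — holds.
(iii) Diagnosis → Bed: every LHS value maps to a single RHS value — holds.
(iv) {Age, Diagnosis} → Bed: every LHS value maps to a single RHS value — holds.
(v) {Diagnosis, Ward} → Age: every LHS value maps to a single RHS value — holds.
5 of the 5 dependencies hold.

5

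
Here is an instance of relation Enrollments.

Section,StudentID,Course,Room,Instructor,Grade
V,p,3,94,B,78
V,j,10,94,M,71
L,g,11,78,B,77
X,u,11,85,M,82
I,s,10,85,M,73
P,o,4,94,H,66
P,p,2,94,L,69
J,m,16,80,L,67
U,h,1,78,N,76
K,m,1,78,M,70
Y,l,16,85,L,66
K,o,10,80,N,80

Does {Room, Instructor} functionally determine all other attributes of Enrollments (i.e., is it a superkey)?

No

Two distinct rows share (Room=85, Instructor=M), so {Room, Instructor} does not determine every attribute — not a superkey.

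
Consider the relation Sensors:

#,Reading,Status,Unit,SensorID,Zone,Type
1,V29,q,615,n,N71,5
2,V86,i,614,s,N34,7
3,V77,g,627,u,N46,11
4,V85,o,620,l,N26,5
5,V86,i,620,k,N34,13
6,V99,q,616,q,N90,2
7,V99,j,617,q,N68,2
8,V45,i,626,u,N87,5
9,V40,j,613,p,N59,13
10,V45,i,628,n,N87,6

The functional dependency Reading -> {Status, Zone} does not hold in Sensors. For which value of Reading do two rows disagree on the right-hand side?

Reading=V29: row 1 → {Status,Zone} = (q, N71) ✓
Reading=V86: rows 2, 5 → {Status,Zone} = (i, N34), (i, N34) ✓
Reading=V77: row 3 → {Status,Zone} = (g, N46) ✓
Reading=V85: row 4 → {Status,Zone} = (o, N26) ✓
Reading=V99: rows 6, 7 → {Status,Zone} takes values {(q, N90), (j, N68)} — violation
Reading=V45: rows 8, 10 → {Status,Zone} = (i, N87), (i, N87) ✓
Reading=V40: row 9 → {Status,Zone} = (j, N59) ✓
The only Reading value with inconsistent RHS is Reading=V99.

V99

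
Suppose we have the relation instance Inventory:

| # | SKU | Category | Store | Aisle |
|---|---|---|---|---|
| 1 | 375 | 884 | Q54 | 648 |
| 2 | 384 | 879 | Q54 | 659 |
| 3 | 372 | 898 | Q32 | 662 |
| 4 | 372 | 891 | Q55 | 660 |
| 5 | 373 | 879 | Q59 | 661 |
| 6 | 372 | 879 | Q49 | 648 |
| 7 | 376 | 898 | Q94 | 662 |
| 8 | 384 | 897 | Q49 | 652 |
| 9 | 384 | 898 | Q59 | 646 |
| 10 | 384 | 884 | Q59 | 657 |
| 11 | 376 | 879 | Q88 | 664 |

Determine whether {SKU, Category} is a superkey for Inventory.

All 11 rows have distinct {SKU, Category} values, so {SKU, Category} → (all attributes) holds and {SKU, Category} is a superkey.

Yes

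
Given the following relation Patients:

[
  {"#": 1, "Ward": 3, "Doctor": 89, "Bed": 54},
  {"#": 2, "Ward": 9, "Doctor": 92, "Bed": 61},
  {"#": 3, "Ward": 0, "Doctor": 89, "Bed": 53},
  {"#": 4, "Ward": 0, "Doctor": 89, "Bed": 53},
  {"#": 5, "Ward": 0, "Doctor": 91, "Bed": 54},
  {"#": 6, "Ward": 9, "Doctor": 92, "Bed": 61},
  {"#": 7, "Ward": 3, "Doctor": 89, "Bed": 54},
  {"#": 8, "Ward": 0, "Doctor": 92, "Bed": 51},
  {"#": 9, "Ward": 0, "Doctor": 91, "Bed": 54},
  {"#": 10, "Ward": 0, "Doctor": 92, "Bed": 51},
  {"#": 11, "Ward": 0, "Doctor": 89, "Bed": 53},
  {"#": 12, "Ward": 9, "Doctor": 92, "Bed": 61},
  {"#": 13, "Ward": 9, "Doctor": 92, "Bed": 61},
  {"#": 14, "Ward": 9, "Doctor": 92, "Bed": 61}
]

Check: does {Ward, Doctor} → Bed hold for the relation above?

Yes

(Ward=3, Doctor=89): rows 1, 7 → Bed = 54, 54 ✓
(Ward=9, Doctor=92): rows 2, 6, 12, 13, 14 → Bed = 61, 61, 61, 61, 61 ✓
(Ward=0, Doctor=89): rows 3, 4, 11 → Bed = 53, 53, 53 ✓
(Ward=0, Doctor=91): rows 5, 9 → Bed = 54, 54 ✓
(Ward=0, Doctor=92): rows 8, 10 → Bed = 51, 51 ✓
Every {Ward, Doctor} value is associated with a single Bed value, so {Ward, Doctor} → Bed holds.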